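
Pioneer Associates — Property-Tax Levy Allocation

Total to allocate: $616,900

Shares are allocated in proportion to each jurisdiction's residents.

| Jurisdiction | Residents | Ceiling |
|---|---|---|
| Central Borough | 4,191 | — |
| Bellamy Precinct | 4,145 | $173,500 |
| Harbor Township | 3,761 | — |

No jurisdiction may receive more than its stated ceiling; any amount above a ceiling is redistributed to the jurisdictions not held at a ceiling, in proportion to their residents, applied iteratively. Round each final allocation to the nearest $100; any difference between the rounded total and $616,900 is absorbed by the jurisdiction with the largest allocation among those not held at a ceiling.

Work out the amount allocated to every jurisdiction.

Central Borough: $233,700; Bellamy Precinct: $173,500; Harbor Township: $209,700

Sum of residents: 12,097.
Unconstrained shares: Central Borough 213,724.72; Bellamy Precinct 211,378.90; Harbor Township 191,796.39.
Capped: Bellamy Precinct ($173,500); remaining pool $443,400 reallocated over remaining residents 7,952.
Shares after redistribution: Central Borough 233,688.30 → $233,700; Harbor Township 209,711.70 → $209,700.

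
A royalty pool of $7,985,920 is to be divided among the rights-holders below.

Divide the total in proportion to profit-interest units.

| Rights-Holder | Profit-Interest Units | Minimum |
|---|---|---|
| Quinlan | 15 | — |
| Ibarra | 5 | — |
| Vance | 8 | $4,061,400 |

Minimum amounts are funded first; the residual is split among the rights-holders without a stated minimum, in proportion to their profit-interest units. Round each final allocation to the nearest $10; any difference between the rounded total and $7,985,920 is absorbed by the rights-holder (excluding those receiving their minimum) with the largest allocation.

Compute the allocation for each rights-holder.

Quinlan: $2,943,390 | Ibarra: $981,130 | Vance: $4,061,400

Fund the minimums — Vance $4,061,400. Remaining pool $3,924,520.
Remaining pool split over remaining profit-interest units 20: Quinlan 2,943,390.00 → $2,943,390; Ibarra 981,130.00 → $981,130.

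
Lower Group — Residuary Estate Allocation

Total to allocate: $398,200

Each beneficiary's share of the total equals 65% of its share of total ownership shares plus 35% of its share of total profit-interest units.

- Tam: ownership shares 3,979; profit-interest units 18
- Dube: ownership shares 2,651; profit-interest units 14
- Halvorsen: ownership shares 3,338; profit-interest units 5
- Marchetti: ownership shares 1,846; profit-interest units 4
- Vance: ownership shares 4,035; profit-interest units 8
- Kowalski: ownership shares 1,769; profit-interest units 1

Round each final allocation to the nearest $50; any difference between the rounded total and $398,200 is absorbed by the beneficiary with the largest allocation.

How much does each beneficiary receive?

Ownership shares total 17,618; profit-interest units total 50.
Blended shares (65% ownership shares + 35% profit-interest units): Tam 0.2728; Dube 0.1958; Halvorsen 0.1582; Marchetti 0.0961; Vance 0.2049; Kowalski 0.0723.
Raw shares: Tam 108,629.58; Dube 77,970.04; Halvorsen 62,976.31; Marchetti 38,269.60; Vance 81,578.29; Kowalski 28,776.18.
At nearest $50: Tam $108,650; Dube $77,950; Halvorsen $63,000; Marchetti $38,250; Vance $81,600; Kowalski $28,800. Sum = $398,250.
Difference $398,200 − $398,250 = −$50 applied to largest allocation (Tam): Tam becomes $108,600.

Tam: $108,600 · Dube: $77,950 · Halvorsen: $63,000 · Marchetti: $38,250 · Vance: $81,600 · Kowalski: $28,800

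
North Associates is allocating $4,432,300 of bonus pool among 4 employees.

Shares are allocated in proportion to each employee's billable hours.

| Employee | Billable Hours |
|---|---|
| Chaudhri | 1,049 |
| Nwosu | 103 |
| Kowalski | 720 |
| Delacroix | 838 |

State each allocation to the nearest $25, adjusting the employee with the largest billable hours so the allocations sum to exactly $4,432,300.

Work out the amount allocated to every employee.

Chaudhri: $1,715,700; Nwosu: $168,450; Kowalski: $1,177,575; Delacroix: $1,370,575

Combined billable hours = 2,710.
Raw shares: Chaudhri 1,049/2,710 × $4,432,300 = 1,715,676.27; Nwosu 103/2,710 × $4,432,300 = 168,460.11; Kowalski 720/2,710 × $4,432,300 = 1,177,585.24; Delacroix 838/2,710 × $4,432,300 = 1,370,578.38.
After rounding ($25): Chaudhri $1,715,675; Nwosu $168,450; Kowalski $1,177,575; Delacroix $1,370,575. Sum = $4,432,275.
Difference $4,432,300 − $4,432,275 = +$25 applied to largest billable hours (Chaudhri): Chaudhri becomes $1,715,700.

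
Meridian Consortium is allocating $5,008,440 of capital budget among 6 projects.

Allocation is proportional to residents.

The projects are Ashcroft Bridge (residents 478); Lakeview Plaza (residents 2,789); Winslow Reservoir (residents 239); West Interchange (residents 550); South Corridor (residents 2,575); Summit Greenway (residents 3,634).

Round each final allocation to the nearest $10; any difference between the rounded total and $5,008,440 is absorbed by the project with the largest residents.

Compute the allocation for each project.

Ashcroft Bridge: $233,220; Lakeview Plaza: $1,360,790; Winslow Reservoir: $116,610; West Interchange: $268,350; South Corridor: $1,256,380; Summit Greenway: $1,773,090

Total residents = 478 + 2,789 + 239 + 550 + 2,575 + 3,634 = 10,265.
Proportional shares: Ashcroft Bridge 233,223.02; Lakeview Plaza 1,360,792.90; Winslow Reservoir 116,611.51; West Interchange 268,352.85; South Corridor 1,256,379.25; Summit Greenway 1,773,080.46.
After rounding ($10): Ashcroft Bridge $233,220; Lakeview Plaza $1,360,790; Winslow Reservoir $116,610; West Interchange $268,350; South Corridor $1,256,380; Summit Greenway $1,773,080. Sum = $5,008,430.
Difference $5,008,440 − $5,008,430 = +$10 applied to largest residents (Summit Greenway): Summit Greenway becomes $1,773,090.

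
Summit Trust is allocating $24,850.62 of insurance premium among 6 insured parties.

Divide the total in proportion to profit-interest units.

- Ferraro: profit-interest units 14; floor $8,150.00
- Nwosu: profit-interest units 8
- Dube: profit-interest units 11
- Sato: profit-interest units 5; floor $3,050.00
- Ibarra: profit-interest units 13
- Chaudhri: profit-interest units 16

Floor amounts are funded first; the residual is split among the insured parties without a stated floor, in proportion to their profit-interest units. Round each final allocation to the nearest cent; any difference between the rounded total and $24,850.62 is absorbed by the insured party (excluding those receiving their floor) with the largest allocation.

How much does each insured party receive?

Ferraro: $8,150.00; Nwosu: $2,275.10; Dube: $3,128.27; Sato: $3,050.00; Ibarra: $3,697.04; Chaudhri: $4,550.21

Guaranteed amounts: Ferraro $8,150.00; Sato $3,050.00. Remaining pool $13,650.62.
Remaining pool split over remaining profit-interest units 48: Nwosu 2,275.1033 → $2,275.10; Dube 3,128.2671 → $3,128.27; Ibarra 3,697.0429 → $3,697.04; Chaudhri 4,550.2067 → $4,550.21.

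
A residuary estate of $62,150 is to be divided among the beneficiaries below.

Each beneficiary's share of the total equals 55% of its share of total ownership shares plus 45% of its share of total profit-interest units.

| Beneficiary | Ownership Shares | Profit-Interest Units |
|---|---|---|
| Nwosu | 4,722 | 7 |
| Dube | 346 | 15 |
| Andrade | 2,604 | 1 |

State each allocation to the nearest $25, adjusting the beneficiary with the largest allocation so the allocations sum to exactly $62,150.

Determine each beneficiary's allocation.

Nwosu: $29,550 · Dube: $19,775 · Andrade: $12,825

Ownership shares total 7,672; profit-interest units total 23.
Combined weights (55% ownership shares + 45% profit-interest units): Nwosu 0.4755; Dube 0.3183; Andrade 0.2062.
Proportional shares: Nwosu 29,550.66; Dube 19,781.27; Andrade 12,818.07.
After rounding ($25): Nwosu $29,550; Dube $19,775; Andrade $12,825. Sum = $62,150.
No rounding difference to absorb.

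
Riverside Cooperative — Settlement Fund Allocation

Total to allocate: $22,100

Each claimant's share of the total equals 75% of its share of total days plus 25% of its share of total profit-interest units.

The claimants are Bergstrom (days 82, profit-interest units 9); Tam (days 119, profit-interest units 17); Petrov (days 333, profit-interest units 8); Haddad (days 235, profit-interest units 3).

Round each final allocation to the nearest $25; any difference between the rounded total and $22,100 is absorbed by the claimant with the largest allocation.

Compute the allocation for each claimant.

Bergstrom: $3,100 · Tam: $5,100 · Petrov: $8,375 · Haddad: $5,525

Days total 769; profit-interest units total 37.
Combined weights (75% days + 25% profit-interest units): Bergstrom 0.1408; Tam 0.2309; Petrov 0.3788; Haddad 0.2495.
Proportional shares: Bergstrom 3,111.34; Tam 5,103.44; Petrov 8,372.07; Haddad 5,513.16.
At nearest $25: Bergstrom $3,100; Tam $5,100; Petrov $8,375; Haddad $5,525. Sum = $22,100.
No rounding difference to absorb.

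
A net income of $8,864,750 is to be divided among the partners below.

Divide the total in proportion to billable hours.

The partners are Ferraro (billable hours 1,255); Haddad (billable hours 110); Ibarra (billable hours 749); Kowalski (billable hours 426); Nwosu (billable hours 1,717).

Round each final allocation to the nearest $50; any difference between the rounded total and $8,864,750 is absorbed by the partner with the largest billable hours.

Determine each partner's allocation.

Total billable hours = 1,255 + 110 + 749 + 426 + 1,717 = 4,257.
Raw shares: Ferraro 2,613,404.10; Haddad 229,063.31; Ibarra 1,559,712.88; Kowalski 887,099.72; Nwosu 3,575,469.99.
Rounded to nearest $50: Ferraro $2,613,400; Haddad $229,050; Ibarra $1,559,700; Kowalski $887,100; Nwosu $3,575,450. Sum = $8,864,700.
Difference $8,864,750 − $8,864,700 = +$50 applied to largest billable hours (Nwosu): Nwosu becomes $3,575,500.

Ferraro: $2,613,400; Haddad: $229,050; Ibarra: $1,559,700; Kowalski: $887,100; Nwosu: $3,575,500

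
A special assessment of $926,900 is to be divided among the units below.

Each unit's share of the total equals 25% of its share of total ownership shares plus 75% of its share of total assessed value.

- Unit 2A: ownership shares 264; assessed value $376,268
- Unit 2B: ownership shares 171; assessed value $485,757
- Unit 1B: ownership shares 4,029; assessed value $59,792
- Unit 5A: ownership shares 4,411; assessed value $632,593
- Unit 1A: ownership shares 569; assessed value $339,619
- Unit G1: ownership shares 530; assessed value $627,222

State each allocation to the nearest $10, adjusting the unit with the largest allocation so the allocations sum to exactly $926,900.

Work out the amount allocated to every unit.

Totals — ownership shares 9,974, assessed value 2,521,251.
Composite weights (25% ownership shares + 75% assessed value): Unit 2A 0.1185; Unit 2B 0.1488; Unit 1B 0.1188; Unit 5A 0.2987; Unit 1A 0.1153; Unit G1 0.1999.
Pro-rata amounts: Unit 2A 109,880.44; Unit 2B 137,908.77; Unit 1B 110,091.60; Unit 5A 276,902.82; Unit 1A 106,861.39; Unit G1 185,254.99.
At nearest $10: Unit 2A $109,880; Unit 2B $137,910; Unit 1B $110,090; Unit 5A $276,900; Unit 1A $106,860; Unit G1 $185,250. Sum = $926,890.
Difference $926,900 − $926,890 = +$10 applied to largest allocation (Unit 5A): Unit 5A becomes $276,910.

Unit 2A: $109,880 · Unit 2B: $137,910 · Unit 1B: $110,090 · Unit 5A: $276,910 · Unit 1A: $106,860 · Unit G1: $185,250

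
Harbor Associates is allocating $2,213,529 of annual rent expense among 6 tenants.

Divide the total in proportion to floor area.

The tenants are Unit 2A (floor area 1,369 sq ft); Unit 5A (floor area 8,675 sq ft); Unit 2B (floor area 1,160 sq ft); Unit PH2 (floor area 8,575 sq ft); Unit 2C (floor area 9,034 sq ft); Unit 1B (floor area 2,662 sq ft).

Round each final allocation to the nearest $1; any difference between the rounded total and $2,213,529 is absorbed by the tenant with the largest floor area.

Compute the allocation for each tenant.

Combined floor area = 31,475.
Pro-rata amounts: Unit 2A 1,369/31,475 × $2,213,529 = 96,277.08; Unit 5A 8,675/31,475 × $2,213,529 = 610,083.05; Unit 2B 1,160/31,475 × $2,213,529 = 81,578.83; Unit PH2 8,575/31,475 × $2,213,529 = 603,050.39; Unit 2C 9,034/31,475 × $2,213,529 = 635,330.29; Unit 1B 2,662/31,475 × $2,213,529 = 187,209.35.
Rounded to nearest $1: Unit 2A $96,277; Unit 5A $610,083; Unit 2B $81,579; Unit PH2 $603,050; Unit 2C $635,330; Unit 1B $187,209. Sum = $2,213,528.
Difference $2,213,529 − $2,213,528 = +$1 applied to largest floor area (Unit 2C): Unit 2C becomes $635,331.

Unit 2A: $96,277 | Unit 5A: $610,083 | Unit 2B: $81,579 | Unit PH2: $603,050 | Unit 2C: $635,331 | Unit 1B: $187,209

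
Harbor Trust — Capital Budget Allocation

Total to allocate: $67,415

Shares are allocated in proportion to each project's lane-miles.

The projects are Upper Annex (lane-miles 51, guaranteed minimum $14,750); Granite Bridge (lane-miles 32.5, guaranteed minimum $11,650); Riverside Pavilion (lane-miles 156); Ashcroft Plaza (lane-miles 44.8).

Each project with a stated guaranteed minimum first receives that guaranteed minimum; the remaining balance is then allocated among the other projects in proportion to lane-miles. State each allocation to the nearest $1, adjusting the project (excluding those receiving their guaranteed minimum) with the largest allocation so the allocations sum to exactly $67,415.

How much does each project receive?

Upper Annex: $14,750; Granite Bridge: $11,650; Riverside Pavilion: $31,864; Ashcroft Plaza: $9,151

Fund the minimums — Upper Annex $14,750; Granite Bridge $11,650. Balance $41,015.
Balance split over remaining lane-miles 200.8: Riverside Pavilion 31,864.24 → $31,864; Ashcroft Plaza 9,150.76 → $9,151.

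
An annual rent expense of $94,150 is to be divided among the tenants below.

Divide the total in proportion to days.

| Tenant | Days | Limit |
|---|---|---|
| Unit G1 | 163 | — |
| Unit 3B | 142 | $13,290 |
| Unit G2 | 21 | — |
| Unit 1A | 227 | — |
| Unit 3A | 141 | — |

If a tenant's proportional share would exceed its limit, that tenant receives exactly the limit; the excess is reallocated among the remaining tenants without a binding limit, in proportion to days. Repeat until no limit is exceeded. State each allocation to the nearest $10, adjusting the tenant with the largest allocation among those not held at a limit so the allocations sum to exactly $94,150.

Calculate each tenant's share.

Total days = 694.
Pro-rata shares before constraints: Unit G1 22,113.04; Unit 3B 19,264.12; Unit G2 2,848.92; Unit 1A 30,795.46; Unit 3A 19,128.46.
Capped: Unit 3B ($13,290); remaining pool $80,860 reallocated over remaining days 552.
Remaining shares: Unit G1 23,877.14 → $23,880; Unit G2 3,076.20 → $3,080; Unit 1A 33,252.21 → $33,250; Unit 3A 20,654.46 → $20,650.

Unit G1: $23,880 | Unit 3B: $13,290 | Unit G2: $3,080 | Unit 1A: $33,250 | Unit 3A: $20,650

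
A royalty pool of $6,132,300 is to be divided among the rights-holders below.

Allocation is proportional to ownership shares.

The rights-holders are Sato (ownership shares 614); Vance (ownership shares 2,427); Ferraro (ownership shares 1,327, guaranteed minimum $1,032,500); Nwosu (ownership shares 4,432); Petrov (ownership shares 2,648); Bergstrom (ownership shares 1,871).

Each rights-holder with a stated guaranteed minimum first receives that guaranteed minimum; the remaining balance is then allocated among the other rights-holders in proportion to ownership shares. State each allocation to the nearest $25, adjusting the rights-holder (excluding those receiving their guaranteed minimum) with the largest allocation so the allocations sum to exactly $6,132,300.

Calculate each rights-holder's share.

Sato: $261,125 | Vance: $1,032,125 | Ferraro: $1,032,500 | Nwosu: $1,884,775 | Petrov: $1,126,100 | Bergstrom: $795,675

Fund the minimums — Ferraro $1,032,500. Remaining pool $5,099,800.
Remaining pool split over remaining ownership shares 11,992: Sato 261,113.84 → $261,125; Vance 1,032,122.63 → $1,032,125; Nwosu 1,884,782.66 → $1,884,775; Petrov 1,126,106.60 → $1,126,100; Bergstrom 795,674.27 → $795,675.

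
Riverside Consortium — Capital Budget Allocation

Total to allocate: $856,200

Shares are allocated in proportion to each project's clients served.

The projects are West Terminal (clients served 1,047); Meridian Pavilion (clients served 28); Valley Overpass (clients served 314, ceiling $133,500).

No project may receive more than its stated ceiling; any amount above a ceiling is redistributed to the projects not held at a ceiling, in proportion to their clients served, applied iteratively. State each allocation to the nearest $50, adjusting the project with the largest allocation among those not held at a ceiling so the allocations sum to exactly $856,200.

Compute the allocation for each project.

Total clients served = 1,389.
Pro-rata shares before constraints: West Terminal 645,386.18; Meridian Pavilion 17,259.61; Valley Overpass 193,554.21.
Capped: Valley Overpass ($133,500); residual $722,700 reallocated over remaining clients served 1,075.
Redistributed shares: West Terminal 703,876.19 → $703,900; Meridian Pavilion 18,823.81 → $18,800.

West Terminal: $703,900 | Meridian Pavilion: $18,800 | Valley Overpass: $133,500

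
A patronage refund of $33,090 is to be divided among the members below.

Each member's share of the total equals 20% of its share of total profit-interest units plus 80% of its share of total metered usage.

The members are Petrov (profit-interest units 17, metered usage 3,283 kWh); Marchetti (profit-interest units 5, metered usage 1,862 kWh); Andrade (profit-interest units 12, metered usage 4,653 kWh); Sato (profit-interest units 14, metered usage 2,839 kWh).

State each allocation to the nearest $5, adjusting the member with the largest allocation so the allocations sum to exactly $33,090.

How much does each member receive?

Petrov: $9,220 · Marchetti: $4,590 · Andrade: $11,405 · Sato: $7,875

Profit-interest units total 48; metered usage total 12,637.
Blended shares (20% profit-interest units + 80% metered usage): Petrov 0.2787; Marchetti 0.1387; Andrade 0.3446; Sato 0.2381.
Unrounded shares: Petrov 9,221.11; Marchetti 4,589.89; Andrade 11,401.61; Sato 7,877.39.
Rounded to nearest $5: Petrov $9,220; Marchetti $4,590; Andrade $11,400; Sato $7,875. Sum = $33,085.
Difference $33,090 − $33,085 = +$5 applied to largest allocation (Andrade): Andrade becomes $11,405.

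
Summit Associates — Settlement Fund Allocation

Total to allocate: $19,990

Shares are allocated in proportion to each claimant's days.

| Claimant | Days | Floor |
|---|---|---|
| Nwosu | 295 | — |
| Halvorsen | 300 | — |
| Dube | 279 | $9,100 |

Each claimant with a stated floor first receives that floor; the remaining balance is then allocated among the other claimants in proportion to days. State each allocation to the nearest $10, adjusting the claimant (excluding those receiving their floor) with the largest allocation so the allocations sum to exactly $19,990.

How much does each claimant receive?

Fund the minimums — Dube $9,100. Remaining pool $10,890.
Remaining pool split over remaining days 595: Nwosu 5,399.24 → $5,400; Halvorsen 5,490.76 → $5,490.

Nwosu: $5,400 | Halvorsen: $5,490 | Dube: $9,100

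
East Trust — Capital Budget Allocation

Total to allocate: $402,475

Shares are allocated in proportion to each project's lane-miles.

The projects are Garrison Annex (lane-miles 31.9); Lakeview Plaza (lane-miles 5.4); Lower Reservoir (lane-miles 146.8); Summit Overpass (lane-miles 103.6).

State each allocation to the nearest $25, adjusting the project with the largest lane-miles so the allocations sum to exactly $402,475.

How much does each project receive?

Total lane-miles = 31.9 + 5.4 + 146.8 + 103.6 = 287.7.
Pro-rata amounts: Garrison Annex 44,626.18; Lakeview Plaza 7,554.28; Lower Reservoir 205,364.37; Summit Overpass 144,930.17.
After rounding ($25): Garrison Annex $44,625; Lakeview Plaza $7,550; Lower Reservoir $205,375; Summit Overpass $144,925. Sum = $402,475.
Sum already equals the total — no adjustment.

Garrison Annex: $44,625; Lakeview Plaza: $7,550; Lower Reservoir: $205,375; Summit Overpass: $144,925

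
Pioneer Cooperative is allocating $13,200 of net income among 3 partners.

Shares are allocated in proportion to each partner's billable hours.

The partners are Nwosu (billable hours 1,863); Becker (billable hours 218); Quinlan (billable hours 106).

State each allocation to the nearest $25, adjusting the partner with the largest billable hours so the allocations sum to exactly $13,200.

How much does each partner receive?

Sum of billable hours: 1,863 + 218 + 106 = 2,187.
Raw shares: Nwosu 11,244.44; Becker 1,315.78; Quinlan 639.78.
After rounding ($25): Nwosu $11,250; Becker $1,325; Quinlan $650. Sum = $13,225.
Difference $13,200 − $13,225 = −$25 applied to largest billable hours (Nwosu): Nwosu becomes $11,225.

Nwosu: $11,225 · Becker: $1,325 · Quinlan: $650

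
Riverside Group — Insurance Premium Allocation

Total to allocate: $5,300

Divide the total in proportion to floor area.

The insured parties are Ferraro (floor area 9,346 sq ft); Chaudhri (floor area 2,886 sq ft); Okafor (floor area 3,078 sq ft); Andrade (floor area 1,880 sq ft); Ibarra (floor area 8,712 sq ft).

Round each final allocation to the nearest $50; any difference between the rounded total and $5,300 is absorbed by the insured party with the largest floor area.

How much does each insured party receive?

Ferraro: $1,850; Chaudhri: $600; Okafor: $650; Andrade: $400; Ibarra: $1,800

Floor area total: 9,346 + 2,886 + 3,078 + 1,880 + 8,712 = 25,902.
Proportional shares: Ferraro 1,912.35; Chaudhri 590.53; Okafor 629.81; Andrade 384.68; Ibarra 1,782.63.
Rounded to nearest $50: Ferraro $1,900; Chaudhri $600; Okafor $650; Andrade $400; Ibarra $1,800. Sum = $5,350.
Difference $5,300 − $5,350 = −$50 applied to largest floor area (Ferraro): Ferraro becomes $1,850.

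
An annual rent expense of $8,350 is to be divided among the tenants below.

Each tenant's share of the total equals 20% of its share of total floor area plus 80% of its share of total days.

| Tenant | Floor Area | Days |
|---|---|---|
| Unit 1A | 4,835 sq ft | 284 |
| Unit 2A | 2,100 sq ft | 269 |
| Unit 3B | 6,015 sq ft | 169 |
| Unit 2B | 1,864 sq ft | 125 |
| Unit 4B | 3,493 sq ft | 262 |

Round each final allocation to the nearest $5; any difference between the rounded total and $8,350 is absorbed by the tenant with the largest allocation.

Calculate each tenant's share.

Floor area total 18,307; days total 1,109.
Blended shares (20% floor area + 80% days): Unit 1A 0.2577; Unit 2A 0.2170; Unit 3B 0.1876; Unit 2B 0.1105; Unit 4B 0.2272.
Pro-rata amounts: Unit 1A 2,151.72; Unit 2A 1,811.87; Unit 3B 1,566.66; Unit 2B 922.97; Unit 4B 1,896.78.
After rounding ($5): Unit 1A $2,150; Unit 2A $1,810; Unit 3B $1,565; Unit 2B $925; Unit 4B $1,895. Sum = $8,345.
Difference $8,350 − $8,345 = +$5 applied to largest allocation (Unit 1A): Unit 1A becomes $2,155.

Unit 1A: $2,155 · Unit 2A: $1,810 · Unit 3B: $1,565 · Unit 2B: $925 · Unit 4B: $1,895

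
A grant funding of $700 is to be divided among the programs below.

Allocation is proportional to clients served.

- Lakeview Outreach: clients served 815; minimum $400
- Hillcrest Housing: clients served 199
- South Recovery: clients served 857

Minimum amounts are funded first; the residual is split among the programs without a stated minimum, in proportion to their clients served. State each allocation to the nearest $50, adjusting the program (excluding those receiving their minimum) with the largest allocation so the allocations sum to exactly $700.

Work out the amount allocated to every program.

Minimums first: Lakeview Outreach $400. Residual $300.
Residual split over remaining clients served 1,056: Hillcrest Housing 56.53 → $50; South Recovery 243.47 → $250.

Lakeview Outreach: $400 | Hillcrest Housing: $50 | South Recovery: $250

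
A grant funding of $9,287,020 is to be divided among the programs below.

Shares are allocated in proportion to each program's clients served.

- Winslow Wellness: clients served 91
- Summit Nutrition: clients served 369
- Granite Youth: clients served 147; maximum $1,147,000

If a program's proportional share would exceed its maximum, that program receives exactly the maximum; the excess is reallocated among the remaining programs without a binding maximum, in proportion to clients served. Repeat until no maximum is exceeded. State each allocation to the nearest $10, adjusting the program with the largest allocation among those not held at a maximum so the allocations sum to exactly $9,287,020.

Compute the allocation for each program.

Winslow Wellness: $1,610,310 | Summit Nutrition: $6,529,710 | Granite Youth: $1,147,000

Total clients served = 607.
Proportional shares (ignoring caps): Winslow Wellness 1,392,288.01; Summit Nutrition 5,645,651.37; Granite Youth 2,249,080.63.
Capped: Granite Youth ($1,147,000); remaining pool $8,140,020 reallocated over remaining clients served 460.
Remaining shares: Winslow Wellness 1,610,308.30 → $1,610,310; Summit Nutrition 6,529,711.70 → $6,529,710.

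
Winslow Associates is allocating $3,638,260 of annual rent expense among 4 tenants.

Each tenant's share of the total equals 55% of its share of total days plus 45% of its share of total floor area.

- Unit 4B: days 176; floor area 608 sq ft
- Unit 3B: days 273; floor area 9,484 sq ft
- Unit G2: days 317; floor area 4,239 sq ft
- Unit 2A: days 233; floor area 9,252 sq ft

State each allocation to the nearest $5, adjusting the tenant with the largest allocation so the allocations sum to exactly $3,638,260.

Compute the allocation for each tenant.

Days total 999; floor area total 23,583.
Combined weights (55% days + 45% floor area): Unit 4B 0.1085; Unit 3B 0.3313; Unit G2 0.2554; Unit 2A 0.3048.
Raw shares: Unit 4B 394,745.66; Unit 3B 1,205,245.09; Unit G2 929,252.28; Unit 2A 1,109,016.97.
At nearest $5: Unit 4B $394,745; Unit 3B $1,205,245; Unit G2 $929,250; Unit 2A $1,109,015. Sum = $3,638,255.
Difference $3,638,260 − $3,638,255 = +$5 applied to largest allocation (Unit 3B): Unit 3B becomes $1,205,250.

Unit 4B: $394,745; Unit 3B: $1,205,250; Unit G2: $929,250; Unit 2A: $1,109,015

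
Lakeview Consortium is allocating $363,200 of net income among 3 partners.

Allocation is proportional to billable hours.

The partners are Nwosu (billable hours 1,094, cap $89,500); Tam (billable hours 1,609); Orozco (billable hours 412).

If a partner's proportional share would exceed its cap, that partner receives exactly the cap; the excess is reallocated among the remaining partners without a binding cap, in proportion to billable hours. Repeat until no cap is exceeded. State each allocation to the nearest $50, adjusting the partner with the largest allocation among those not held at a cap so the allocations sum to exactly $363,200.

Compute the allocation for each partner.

Nwosu: $89,500 | Tam: $217,900 | Orozco: $55,800

Billable hours total: 3,115.
Proportional shares (ignoring caps): Nwosu 127,557.24; Tam 187,604.75; Orozco 48,038.01.
Capped: Nwosu ($89,500); remaining pool $273,700 reallocated over remaining billable hours 2,021.
Remaining shares: Tam 217,903.66 → $217,900; Orozco 55,796.34 → $55,800.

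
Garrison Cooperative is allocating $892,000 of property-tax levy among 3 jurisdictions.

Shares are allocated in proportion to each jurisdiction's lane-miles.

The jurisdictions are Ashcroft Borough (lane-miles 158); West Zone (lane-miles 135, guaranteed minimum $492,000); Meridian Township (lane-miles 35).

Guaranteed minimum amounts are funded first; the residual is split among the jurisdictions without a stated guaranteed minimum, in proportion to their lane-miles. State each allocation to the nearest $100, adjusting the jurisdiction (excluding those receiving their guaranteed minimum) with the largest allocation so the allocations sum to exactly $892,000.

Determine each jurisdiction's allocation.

Ashcroft Borough: $327,500 | West Zone: $492,000 | Meridian Township: $72,500

Fund the minimums — West Zone $492,000. Remaining pool $400,000.
Remaining pool split over remaining lane-miles 193: Ashcroft Borough 327,461.14 → $327,500; Meridian Township 72,538.86 → $72,500.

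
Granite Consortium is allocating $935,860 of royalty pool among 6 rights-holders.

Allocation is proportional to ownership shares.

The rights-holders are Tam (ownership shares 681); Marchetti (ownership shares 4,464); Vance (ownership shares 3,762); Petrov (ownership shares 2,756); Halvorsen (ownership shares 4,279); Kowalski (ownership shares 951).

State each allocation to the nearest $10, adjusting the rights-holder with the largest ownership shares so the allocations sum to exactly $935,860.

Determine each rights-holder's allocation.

Total ownership shares = 16,893.
Pro-rata amounts: Tam 681/16,893 × $935,860 = 37,726.91; Marchetti 4,464/16,893 × $935,860 = 247,302.38; Vance 3,762/16,893 × $935,860 = 208,412.08; Petrov 2,756/16,893 × $935,860 = 152,680.41; Halvorsen 4,279/16,893 × $935,860 = 237,053.51; Kowalski 951/16,893 × $935,860 = 52,684.71.
At nearest $10: Tam $37,730; Marchetti $247,300; Vance $208,410; Petrov $152,680; Halvorsen $237,050; Kowalski $52,680. Sum = $935,850.
Difference $935,860 − $935,850 = +$10 applied to largest ownership shares (Marchetti): Marchetti becomes $247,310.

Tam: $37,730 · Marchetti: $247,310 · Vance: $208,410 · Petrov: $152,680 · Halvorsen: $237,050 · Kowalski: $52,680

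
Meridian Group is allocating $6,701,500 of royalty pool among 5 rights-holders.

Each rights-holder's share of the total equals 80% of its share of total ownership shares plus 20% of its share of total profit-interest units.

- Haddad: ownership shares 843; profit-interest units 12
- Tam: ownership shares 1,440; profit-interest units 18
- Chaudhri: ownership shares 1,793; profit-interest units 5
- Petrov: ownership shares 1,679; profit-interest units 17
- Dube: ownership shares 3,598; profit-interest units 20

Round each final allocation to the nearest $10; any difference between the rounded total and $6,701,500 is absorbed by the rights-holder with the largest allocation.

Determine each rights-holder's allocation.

Haddad: $706,600 · Tam: $1,160,490 · Chaudhri: $1,120,840 · Petrov: $1,278,870 · Dube: $2,434,700

Ownership shares total 9,353; profit-interest units total 72.
Blended shares (80% ownership shares + 20% profit-interest units): Haddad 0.1054; Tam 0.1732; Chaudhri 0.1673; Petrov 0.1908; Dube 0.3633.
Proportional shares: Haddad 706,596.38; Tam 1,160,492.30; Chaudhri 1,120,835.57; Petrov 1,278,873.36; Dube 2,434,702.39.
After rounding ($10): Haddad $706,600; Tam $1,160,490; Chaudhri $1,120,840; Petrov $1,278,870; Dube $2,434,700. Sum = $6,701,500.
Rounded total matches; no reconciliation needed.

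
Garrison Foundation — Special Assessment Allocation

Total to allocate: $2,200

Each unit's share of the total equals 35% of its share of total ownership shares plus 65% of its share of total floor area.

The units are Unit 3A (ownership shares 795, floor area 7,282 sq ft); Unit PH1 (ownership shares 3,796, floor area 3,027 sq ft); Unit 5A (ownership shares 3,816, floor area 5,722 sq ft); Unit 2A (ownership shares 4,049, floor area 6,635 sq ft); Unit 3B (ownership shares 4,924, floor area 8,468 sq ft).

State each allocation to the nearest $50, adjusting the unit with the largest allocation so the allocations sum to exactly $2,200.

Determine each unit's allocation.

Ownership shares total 17,380; floor area total 31,134.
Composite weights (35% ownership shares + 65% floor area): Unit 3A 0.1680; Unit PH1 0.1396; Unit 5A 0.1963; Unit 2A 0.2201; Unit 3B 0.2760.
Raw shares: Unit 3A 369.69; Unit PH1 307.21; Unit 5A 431.88; Unit 2A 484.13; Unit 3B 607.09.
After rounding ($50): Unit 3A $350; Unit PH1 $300; Unit 5A $450; Unit 2A $500; Unit 3B $600. Sum = $2,200.
Sum already equals the total — no adjustment.

Unit 3A: $350 | Unit PH1: $300 | Unit 5A: $450 | Unit 2A: $500 | Unit 3B: $600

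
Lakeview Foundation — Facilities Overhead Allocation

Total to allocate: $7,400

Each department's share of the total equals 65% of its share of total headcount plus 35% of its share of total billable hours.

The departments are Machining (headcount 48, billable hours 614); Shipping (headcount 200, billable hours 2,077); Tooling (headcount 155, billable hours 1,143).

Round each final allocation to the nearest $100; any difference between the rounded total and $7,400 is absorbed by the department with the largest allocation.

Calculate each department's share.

Headcount total 403; billable hours total 3,834.
Combined weights (65% headcount + 35% billable hours): Machining 0.1335; Shipping 0.5122; Tooling 0.3543.
Unrounded shares: Machining 987.68; Shipping 3,790.18; Tooling 2,622.14.
After rounding ($100): Machining $1,000; Shipping $3,800; Tooling $2,600. Sum = $7,400.
No rounding difference to absorb.

Machining: $1,000 · Shipping: $3,800 · Tooling: $2,600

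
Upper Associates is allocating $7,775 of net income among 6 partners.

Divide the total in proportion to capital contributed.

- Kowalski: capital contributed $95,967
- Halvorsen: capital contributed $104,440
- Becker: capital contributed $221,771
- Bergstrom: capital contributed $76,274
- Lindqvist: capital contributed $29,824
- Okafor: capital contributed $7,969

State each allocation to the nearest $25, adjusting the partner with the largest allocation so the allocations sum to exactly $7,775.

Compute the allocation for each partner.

Kowalski: $1,400 | Halvorsen: $1,525 | Becker: $3,200 | Bergstrom: $1,100 | Lindqvist: $425 | Okafor: $125

Combined capital contributed = 536,245.
Proportional shares: Kowalski 95,967/536,245 × $7,775 = 1,391.42; Halvorsen 104,440/536,245 × $7,775 = 1,514.27; Becker 221,771/536,245 × $7,775 = 3,215.45; Bergstrom 76,274/536,245 × $7,775 = 1,105.89; Lindqvist 29,824/536,245 × $7,775 = 432.42; Okafor 7,969/536,245 × $7,775 = 115.54.
After rounding ($25): Kowalski $1,400; Halvorsen $1,525; Becker $3,225; Bergstrom $1,100; Lindqvist $425; Okafor $125. Sum = $7,800.
Difference $7,775 − $7,800 = −$25 applied to largest allocation (Becker): Becker becomes $3,200.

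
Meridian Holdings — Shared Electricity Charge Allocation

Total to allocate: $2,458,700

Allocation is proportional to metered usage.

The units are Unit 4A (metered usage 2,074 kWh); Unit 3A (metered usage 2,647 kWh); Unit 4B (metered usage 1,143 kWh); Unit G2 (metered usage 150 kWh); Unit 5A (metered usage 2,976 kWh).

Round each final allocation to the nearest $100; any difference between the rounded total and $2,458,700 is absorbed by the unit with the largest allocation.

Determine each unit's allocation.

Sum of metered usage: 8,990.
Unrounded shares: Unit 4A 2,074/8,990 × $2,458,700 = 567,224.00; Unit 3A 2,647/8,990 × $2,458,700 = 723,935.36; Unit 4B 1,143/8,990 × $2,458,700 = 312,602.24; Unit G2 150/8,990 × $2,458,700 = 41,023.92; Unit 5A 2,976/8,990 × $2,458,700 = 813,914.48.
At nearest $100: Unit 4A $567,200; Unit 3A $723,900; Unit 4B $312,600; Unit G2 $41,000; Unit 5A $813,900. Sum = $2,458,600.
Difference $2,458,700 − $2,458,600 = +$100 applied to largest allocation (Unit 5A): Unit 5A becomes $814,000.

Unit 4A: $567,200 · Unit 3A: $723,900 · Unit 4B: $312,600 · Unit G2: $41,000 · Unit 5A: $814,000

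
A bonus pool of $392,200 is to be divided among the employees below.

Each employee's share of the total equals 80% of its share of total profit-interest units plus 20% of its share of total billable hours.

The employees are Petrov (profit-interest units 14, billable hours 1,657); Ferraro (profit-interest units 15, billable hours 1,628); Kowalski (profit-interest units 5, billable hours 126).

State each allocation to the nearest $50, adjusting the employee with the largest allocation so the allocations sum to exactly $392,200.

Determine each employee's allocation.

Petrov: $167,300 · Ferraro: $175,850 · Kowalski: $49,050

Profit-interest units total 34; billable hours total 3,411.
Composite weights (80% profit-interest units + 20% billable hours): Petrov 0.4266; Ferraro 0.4484; Kowalski 0.1250.
Unrounded shares: Petrov 167,299.98; Ferraro 175,861.32; Kowalski 49,038.70.
At nearest $50: Petrov $167,300; Ferraro $175,850; Kowalski $49,050. Sum = $392,200.
Rounded total matches; no reconciliation needed.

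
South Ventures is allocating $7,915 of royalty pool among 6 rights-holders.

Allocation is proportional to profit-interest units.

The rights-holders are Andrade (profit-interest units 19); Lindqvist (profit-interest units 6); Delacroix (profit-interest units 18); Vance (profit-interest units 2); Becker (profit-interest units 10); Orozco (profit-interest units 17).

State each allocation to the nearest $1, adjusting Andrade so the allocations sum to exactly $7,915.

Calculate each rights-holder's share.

Andrade: $2,088; Lindqvist: $660; Delacroix: $1,979; Vance: $220; Becker: $1,099; Orozco: $1,869

Sum of profit-interest units: 72.
Raw shares: Andrade 19/72 × $7,915 = 2,088.68; Lindqvist 6/72 × $7,915 = 659.58; Delacroix 18/72 × $7,915 = 1,978.75; Vance 2/72 × $7,915 = 219.86; Becker 10/72 × $7,915 = 1,099.31; Orozco 17/72 × $7,915 = 1,868.82.
At nearest $1: Andrade $2,089; Lindqvist $660; Delacroix $1,979; Vance $220; Becker $1,099; Orozco $1,869. Sum = $7,916.
Difference $7,915 − $7,916 = −$1 applied to Andrade: Andrade becomes $2,088.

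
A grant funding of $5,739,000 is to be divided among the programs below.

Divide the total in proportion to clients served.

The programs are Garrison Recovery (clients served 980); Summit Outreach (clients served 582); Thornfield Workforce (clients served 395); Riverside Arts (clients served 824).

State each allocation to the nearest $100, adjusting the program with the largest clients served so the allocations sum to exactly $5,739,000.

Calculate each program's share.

Garrison Recovery: $2,022,500 | Summit Outreach: $1,201,000 | Thornfield Workforce: $815,100 | Riverside Arts: $1,700,400

Total clients served = 2,781.
Raw shares: Garrison Recovery 980/2,781 × $5,739,000 = 2,022,373.25; Summit Outreach 582/2,781 × $5,739,000 = 1,201,042.07; Thornfield Workforce 395/2,781 × $5,739,000 = 815,140.24; Riverside Arts 824/2,781 × $5,739,000 = 1,700,444.44.
After rounding ($100): Garrison Recovery $2,022,400; Summit Outreach $1,201,000; Thornfield Workforce $815,100; Riverside Arts $1,700,400. Sum = $5,738,900.
Difference $5,739,000 − $5,738,900 = +$100 applied to largest clients served (Garrison Recovery): Garrison Recovery becomes $2,022,500.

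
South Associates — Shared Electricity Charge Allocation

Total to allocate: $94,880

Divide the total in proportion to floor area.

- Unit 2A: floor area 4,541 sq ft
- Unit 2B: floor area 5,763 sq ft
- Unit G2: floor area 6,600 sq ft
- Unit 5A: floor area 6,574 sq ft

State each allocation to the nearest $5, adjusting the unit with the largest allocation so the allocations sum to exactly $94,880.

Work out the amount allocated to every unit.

Unit 2A: $18,350; Unit 2B: $23,290; Unit G2: $26,675; Unit 5A: $26,565

Total floor area = 23,478.
Pro-rata amounts: Unit 2A 4,541/23,478 × $94,880 = 18,351.23; Unit 2B 5,763/23,478 × $94,880 = 23,289.61; Unit G2 6,600/23,478 × $94,880 = 26,672.12; Unit 5A 6,574/23,478 × $94,880 = 26,567.05.
Rounded to nearest $5: Unit 2A $18,350; Unit 2B $23,290; Unit G2 $26,670; Unit 5A $26,565. Sum = $94,875.
Difference $94,880 − $94,875 = +$5 applied to largest allocation (Unit G2): Unit G2 becomes $26,675.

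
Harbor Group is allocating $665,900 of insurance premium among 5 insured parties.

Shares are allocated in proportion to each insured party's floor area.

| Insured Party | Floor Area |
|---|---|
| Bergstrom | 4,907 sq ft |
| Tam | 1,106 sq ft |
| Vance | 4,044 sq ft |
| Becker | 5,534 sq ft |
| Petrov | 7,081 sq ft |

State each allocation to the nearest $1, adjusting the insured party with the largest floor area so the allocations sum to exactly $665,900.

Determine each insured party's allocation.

Combined floor area = 4,907 + 1,106 + 4,044 + 5,534 + 7,081 = 22,672.
Proportional shares: Bergstrom 144,123.65; Tam 32,484.36; Vance 118,776.45; Becker 162,539.28; Petrov 207,976.27.
Rounded to nearest $1: Bergstrom $144,124; Tam $32,484; Vance $118,776; Becker $162,539; Petrov $207,976. Sum = $665,899.
Difference $665,900 − $665,899 = +$1 applied to largest floor area (Petrov): Petrov becomes $207,977.

Bergstrom: $144,124 · Tam: $32,484 · Vance: $118,776 · Becker: $162,539 · Petrov: $207,977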